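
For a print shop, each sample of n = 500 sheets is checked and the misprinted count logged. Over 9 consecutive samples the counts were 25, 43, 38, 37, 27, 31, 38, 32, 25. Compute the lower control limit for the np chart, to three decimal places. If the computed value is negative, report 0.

16.260

p̄ = Σdᵢ / (k·n) = 296 / (9 × 500) = 0.06578
LCL = np̄ − 3·√(np̄(1−p̄)) = 32.8889 − 3 × 5.5431 = 16.2597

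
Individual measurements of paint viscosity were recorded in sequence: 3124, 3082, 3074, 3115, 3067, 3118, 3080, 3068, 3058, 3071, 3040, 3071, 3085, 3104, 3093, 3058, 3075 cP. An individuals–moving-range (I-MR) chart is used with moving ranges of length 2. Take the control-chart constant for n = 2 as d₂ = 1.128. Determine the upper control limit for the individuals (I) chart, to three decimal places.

3151.333

X̄ = (3124 + 3082 + 3074 + 3115 + 3067 + 3118 + 3080 + 3068 + 3058 + 3071 + 3040 + 3071 + 3085 + 3104 + 3093 + 3058 + 3075) / 17 = 3081.3529
Moving ranges: 42, 8, 41, 48, 51, 38, 12, 10, 13, 31, 31, 14, 19, 11, 35, 17; M̄R̄ = 421.0000 / 16 = 26.3125
UCL = X̄ + 3·M̄R̄/d₂ = 3081.3529 + 3 × 26.3125 / 1.128 = 3151.3330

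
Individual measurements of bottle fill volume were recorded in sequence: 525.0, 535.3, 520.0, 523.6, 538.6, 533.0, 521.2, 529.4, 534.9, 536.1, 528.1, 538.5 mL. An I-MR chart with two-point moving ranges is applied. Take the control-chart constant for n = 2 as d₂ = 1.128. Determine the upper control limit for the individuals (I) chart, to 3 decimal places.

X̄ = (525.0 + 535.3 + 520.0 + 523.6 + 538.6 + 533.0 + 521.2 + 529.4 + 534.9 + 536.1 + 528.1 + 538.5) / 12 = 530.3083
Moving ranges: 10.3, 15.3, 3.6, 15.0, 5.6, 11.8, 8.2, 5.5, 1.2, 8.0, 10.4; M̄R̄ = 94.9000 / 11 = 8.6273
UCL = X̄ + 3·M̄R̄/d₂ = 530.3083 + 3 × 8.6273 / 1.128 = 553.2532

553.253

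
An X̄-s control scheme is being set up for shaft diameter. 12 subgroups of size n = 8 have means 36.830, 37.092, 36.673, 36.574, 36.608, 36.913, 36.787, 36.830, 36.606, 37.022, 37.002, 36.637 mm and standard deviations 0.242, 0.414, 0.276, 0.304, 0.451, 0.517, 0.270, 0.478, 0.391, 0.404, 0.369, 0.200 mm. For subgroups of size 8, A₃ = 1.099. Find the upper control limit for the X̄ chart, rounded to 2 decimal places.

X̄̄ = (36.830 + 37.092 + 36.673 + 36.574 + 36.608 + 36.913 + 36.787 + 36.830 + 36.606 + 37.022 + 37.002 + 36.637) / 12 = 36.7978
s̄ = (0.242 + 0.414 + 0.276 + 0.304 + 0.451 + 0.517 + 0.270 + 0.478 + 0.391 + 0.404 + 0.369 + 0.200) / 12 = 0.3597
UCL = X̄̄ + A₃·s̄ = 36.7978 + 1.099 × 0.3597 = 37.1931

37.19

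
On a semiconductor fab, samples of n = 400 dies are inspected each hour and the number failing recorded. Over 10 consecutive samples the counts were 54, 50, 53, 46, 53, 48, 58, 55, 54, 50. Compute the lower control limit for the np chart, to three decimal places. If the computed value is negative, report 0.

p̄ = Σdᵢ / (k·n) = 521 / (10 × 400) = 0.13025
LCL = np̄ − 3·√(np̄(1−p̄)) = 52.1000 − 3 × 6.7316 = 31.9053

31.905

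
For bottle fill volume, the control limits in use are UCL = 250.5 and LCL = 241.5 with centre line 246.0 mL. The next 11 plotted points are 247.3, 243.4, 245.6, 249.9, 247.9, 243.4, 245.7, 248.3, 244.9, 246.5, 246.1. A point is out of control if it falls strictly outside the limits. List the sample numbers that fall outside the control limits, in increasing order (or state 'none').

none

All 11 points lie within [241.5, 250.5].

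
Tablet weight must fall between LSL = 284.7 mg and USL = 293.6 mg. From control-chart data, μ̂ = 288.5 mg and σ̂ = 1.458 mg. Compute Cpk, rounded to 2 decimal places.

0.87

Cpu = (USL − μ̂) / (3σ̂) = (293.6 − 288.5) / (3 × 1.458) = 1.1660; Cpl = (μ̂ − LSL) / (3σ̂) = (288.5 − 284.7) / (3 × 1.458) = 0.8688; Cpk = min(Cpu, Cpl) = 0.8688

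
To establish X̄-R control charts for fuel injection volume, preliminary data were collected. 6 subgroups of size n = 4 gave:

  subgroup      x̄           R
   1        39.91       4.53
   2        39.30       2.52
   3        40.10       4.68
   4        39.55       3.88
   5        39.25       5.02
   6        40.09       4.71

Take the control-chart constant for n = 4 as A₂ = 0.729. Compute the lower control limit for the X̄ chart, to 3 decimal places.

36.621

X̄̄ = (39.91 + 39.30 + 40.10 + 39.55 + 39.25 + 40.09) / 6 = 238.2000 / 6 = 39.7000
R̄ = (4.53 + 2.52 + 4.68 + 3.88 + 5.02 + 4.71) / 6 = 25.3400 / 6 = 4.2233
LCL = X̄̄ − A₂·R̄ = 39.7000 − 0.729 × 4.2233 = 36.6212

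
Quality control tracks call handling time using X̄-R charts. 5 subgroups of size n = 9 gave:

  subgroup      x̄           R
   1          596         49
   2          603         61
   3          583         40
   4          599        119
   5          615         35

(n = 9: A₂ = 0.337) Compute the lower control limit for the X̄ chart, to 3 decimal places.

578.710

X̄̄ = (596 + 603 + 583 + 599 + 615) / 5 = 2996.0000 / 5 = 599.2000
R̄ = (49 + 61 + 40 + 119 + 35) / 5 = 304.0000 / 5 = 60.8000
LCL = X̄̄ − A₂·R̄ = 599.2000 − 0.337 × 60.8000 = 578.7104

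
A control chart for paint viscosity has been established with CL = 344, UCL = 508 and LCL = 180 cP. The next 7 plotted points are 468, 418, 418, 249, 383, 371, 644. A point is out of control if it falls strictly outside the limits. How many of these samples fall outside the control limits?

1

Compare each point to [180, 508]: sample 7 = 644 > UCL.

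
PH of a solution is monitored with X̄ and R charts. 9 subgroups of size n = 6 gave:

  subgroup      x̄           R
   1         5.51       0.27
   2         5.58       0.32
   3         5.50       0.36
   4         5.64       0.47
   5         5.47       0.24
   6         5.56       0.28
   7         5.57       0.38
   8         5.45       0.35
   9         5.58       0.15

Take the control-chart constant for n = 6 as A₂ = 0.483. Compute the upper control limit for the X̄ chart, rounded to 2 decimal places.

5.69

X̄̄ = (5.51 + 5.58 + 5.50 + 5.64 + 5.47 + 5.56 + 5.57 + 5.45 + 5.58) / 9 = 49.8600 / 9 = 5.5400
R̄ = (0.27 + 0.32 + 0.36 + 0.47 + 0.24 + 0.28 + 0.38 + 0.35 + 0.15) / 9 = 2.8200 / 9 = 0.3133
UCL = X̄̄ + A₂·R̄ = 5.5400 + 0.483 × 0.3133 = 5.6913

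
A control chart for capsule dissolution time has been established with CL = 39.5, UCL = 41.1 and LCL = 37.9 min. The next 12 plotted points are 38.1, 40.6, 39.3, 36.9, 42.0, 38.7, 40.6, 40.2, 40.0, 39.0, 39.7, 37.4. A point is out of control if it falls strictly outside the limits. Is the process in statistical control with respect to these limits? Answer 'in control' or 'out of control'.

Compare each point to [37.9, 41.1]: sample 4 = 36.9 < LCL; sample 5 = 42.0 > UCL; sample 12 = 37.4 < LCL.

out of control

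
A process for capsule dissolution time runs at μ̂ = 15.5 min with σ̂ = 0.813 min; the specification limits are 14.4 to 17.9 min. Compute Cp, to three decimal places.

0.718

Cp = (USL − LSL) / (6σ̂) = (17.9 − 14.4) / (6 × 0.813) = 3.5000 / 4.8780 = 0.7175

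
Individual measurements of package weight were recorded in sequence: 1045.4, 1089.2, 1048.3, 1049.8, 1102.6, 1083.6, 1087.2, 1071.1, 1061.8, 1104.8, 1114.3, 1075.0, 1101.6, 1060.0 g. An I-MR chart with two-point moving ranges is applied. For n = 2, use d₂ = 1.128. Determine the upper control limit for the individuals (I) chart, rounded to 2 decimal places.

X̄ = (1045.4 + 1089.2 + 1048.3 + 1049.8 + 1102.6 + 1083.6 + 1087.2 + 1071.1 + 1061.8 + 1104.8 + 1114.3 + 1075.0 + 1101.6 + 1060.0) / 14 = 1078.1929
Moving ranges: 43.8, 40.9, 1.5, 52.8, 19.0, 3.6, 16.1, 9.3, 43.0, 9.5, 39.3, 26.6, 41.6; M̄R̄ = 347.0000 / 13 = 26.6923
UCL = X̄ + 3·M̄R̄/d₂ = 1078.1929 + 3 × 26.6923 / 1.128 = 1149.1830

1149.18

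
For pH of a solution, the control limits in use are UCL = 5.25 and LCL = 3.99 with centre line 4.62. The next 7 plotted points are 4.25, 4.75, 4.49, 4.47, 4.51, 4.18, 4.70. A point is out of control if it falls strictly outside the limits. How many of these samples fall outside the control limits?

All 7 points lie within [3.99, 5.25].

0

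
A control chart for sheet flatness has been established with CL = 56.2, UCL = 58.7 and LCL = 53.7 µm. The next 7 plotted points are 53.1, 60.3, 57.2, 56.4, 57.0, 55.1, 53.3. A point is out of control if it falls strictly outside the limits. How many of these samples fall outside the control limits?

Compare each point to [53.7, 58.7]: sample 1 = 53.1 < LCL; sample 2 = 60.3 > UCL; sample 7 = 53.3 < LCL.

3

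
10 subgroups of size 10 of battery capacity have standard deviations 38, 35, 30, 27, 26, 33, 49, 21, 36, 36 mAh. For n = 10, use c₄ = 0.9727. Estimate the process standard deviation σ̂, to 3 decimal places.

s̄ = (38 + 35 + 30 + 27 + 26 + 33 + 49 + 21 + 36 + 36) / 10 = 33.1000
σ̂ = s̄ / c₄ = 33.1000 / 0.9727 = 34.0290

34.029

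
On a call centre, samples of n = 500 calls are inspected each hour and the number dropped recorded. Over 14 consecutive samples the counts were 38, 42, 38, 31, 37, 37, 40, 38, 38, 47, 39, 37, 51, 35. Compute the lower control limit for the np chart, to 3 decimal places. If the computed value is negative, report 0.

p̄ = Σdᵢ / (k·n) = 548 / (14 × 500) = 0.07829
LCL = np̄ − 3·√(np̄(1−p̄)) = 39.1429 − 3 × 6.0065 = 21.1232

21.123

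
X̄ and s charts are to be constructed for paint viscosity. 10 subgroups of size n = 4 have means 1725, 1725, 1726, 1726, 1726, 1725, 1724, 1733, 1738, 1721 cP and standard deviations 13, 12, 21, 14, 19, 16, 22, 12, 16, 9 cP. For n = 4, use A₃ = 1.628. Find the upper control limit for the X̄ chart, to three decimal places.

1751.971

X̄̄ = (1725 + 1725 + 1726 + 1726 + 1726 + 1725 + 1724 + 1733 + 1738 + 1721) / 10 = 1726.9000
s̄ = (13 + 12 + 21 + 14 + 19 + 16 + 22 + 12 + 16 + 9) / 10 = 15.4000
UCL = X̄̄ + A₃·s̄ = 1726.9000 + 1.628 × 15.4000 = 1751.9712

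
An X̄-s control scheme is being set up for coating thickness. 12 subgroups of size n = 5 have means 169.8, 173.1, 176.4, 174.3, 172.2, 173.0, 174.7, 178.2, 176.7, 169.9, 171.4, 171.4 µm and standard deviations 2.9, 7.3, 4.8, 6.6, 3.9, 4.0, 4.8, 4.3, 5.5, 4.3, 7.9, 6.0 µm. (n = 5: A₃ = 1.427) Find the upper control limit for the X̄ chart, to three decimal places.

180.834

X̄̄ = (169.8 + 173.1 + 176.4 + 174.3 + 172.2 + 173.0 + 174.7 + 178.2 + 176.7 + 169.9 + 171.4 + 171.4) / 12 = 173.4250
s̄ = (2.9 + 7.3 + 4.8 + 6.6 + 3.9 + 4.0 + 4.8 + 4.3 + 5.5 + 4.3 + 7.9 + 6.0) / 12 = 5.1917
UCL = X̄̄ + A₃·s̄ = 173.4250 + 1.427 × 5.1917 = 180.8335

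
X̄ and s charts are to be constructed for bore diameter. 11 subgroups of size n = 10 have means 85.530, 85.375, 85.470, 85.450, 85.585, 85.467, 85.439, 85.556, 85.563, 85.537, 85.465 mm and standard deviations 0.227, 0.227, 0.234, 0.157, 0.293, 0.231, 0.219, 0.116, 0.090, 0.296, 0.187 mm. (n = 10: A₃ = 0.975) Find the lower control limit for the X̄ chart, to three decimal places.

X̄̄ = (85.530 + 85.375 + 85.470 + 85.450 + 85.585 + 85.467 + 85.439 + 85.556 + 85.563 + 85.537 + 85.465) / 11 = 85.4943
s̄ = (0.227 + 0.227 + 0.234 + 0.157 + 0.293 + 0.231 + 0.219 + 0.116 + 0.090 + 0.296 + 0.187) / 11 = 0.2070
LCL = X̄̄ − A₃·s̄ = 85.4943 − 0.975 × 0.2070 = 85.2924

85.292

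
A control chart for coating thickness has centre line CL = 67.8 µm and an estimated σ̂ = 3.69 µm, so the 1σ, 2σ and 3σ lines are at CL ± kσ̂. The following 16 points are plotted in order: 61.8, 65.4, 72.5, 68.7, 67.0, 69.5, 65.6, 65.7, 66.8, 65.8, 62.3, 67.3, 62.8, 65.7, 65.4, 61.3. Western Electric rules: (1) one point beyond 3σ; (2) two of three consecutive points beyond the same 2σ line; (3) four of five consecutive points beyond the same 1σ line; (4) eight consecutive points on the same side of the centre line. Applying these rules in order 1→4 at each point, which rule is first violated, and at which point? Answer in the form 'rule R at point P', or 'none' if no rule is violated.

Zone of each point (C = within 1σ̂, B = 1σ̂–2σ̂, A = 2σ̂–3σ̂, * = beyond 3σ̂; sign = side of CL): 1:-B, 2:-C, 3:+B, 4:+C, 5:-C, 6:+C, 7:-C, 8:-C, 9:-C, 10:-C, 11:-B, 12:-C, 13:-B, 14:-C, 15:-C, 16:-B
Rule 4 (eight consecutive points on the same side of the centre line) is satisfied at point 14.

rule 4 at point 14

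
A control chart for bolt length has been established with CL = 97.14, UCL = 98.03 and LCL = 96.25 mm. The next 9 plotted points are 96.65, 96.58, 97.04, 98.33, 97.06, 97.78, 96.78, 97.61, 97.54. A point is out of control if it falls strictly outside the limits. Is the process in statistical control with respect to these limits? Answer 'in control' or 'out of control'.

Compare each point to [96.25, 98.03]: sample 4 = 98.33 > UCL.

out of control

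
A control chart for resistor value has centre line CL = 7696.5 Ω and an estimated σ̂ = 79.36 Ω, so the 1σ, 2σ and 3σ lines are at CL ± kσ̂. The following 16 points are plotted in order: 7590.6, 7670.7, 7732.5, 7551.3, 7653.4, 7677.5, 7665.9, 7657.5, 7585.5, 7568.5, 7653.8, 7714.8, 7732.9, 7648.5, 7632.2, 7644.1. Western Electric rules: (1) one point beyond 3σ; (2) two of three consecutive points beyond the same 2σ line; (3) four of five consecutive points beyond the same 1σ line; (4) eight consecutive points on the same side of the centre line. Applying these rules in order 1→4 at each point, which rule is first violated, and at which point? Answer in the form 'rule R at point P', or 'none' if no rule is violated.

rule 4 at point 11

Zone of each point (C = within 1σ̂, B = 1σ̂–2σ̂, A = 2σ̂–3σ̂, * = beyond 3σ̂; sign = side of CL): 1:-B, 2:-C, 3:+C, 4:-B, 5:-C, 6:-C, 7:-C, 8:-C, 9:-B, 10:-B, 11:-C, 12:+C, 13:+C, 14:-C, 15:-C, 16:-C
Rule 4 (eight consecutive points on the same side of the centre line) is satisfied at point 11.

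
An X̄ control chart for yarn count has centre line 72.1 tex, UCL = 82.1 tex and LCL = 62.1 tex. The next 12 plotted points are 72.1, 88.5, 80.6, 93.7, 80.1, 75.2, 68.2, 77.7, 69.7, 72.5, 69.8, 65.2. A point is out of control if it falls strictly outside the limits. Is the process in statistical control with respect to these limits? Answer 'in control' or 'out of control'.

Compare each point to [62.1, 82.1]: sample 2 = 88.5 > UCL; sample 4 = 93.7 > UCL.

out of control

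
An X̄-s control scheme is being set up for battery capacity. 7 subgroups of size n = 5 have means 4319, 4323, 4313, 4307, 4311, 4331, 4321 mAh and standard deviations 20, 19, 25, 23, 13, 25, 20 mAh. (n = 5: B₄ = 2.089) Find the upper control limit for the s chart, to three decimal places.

s̄ = (20 + 19 + 25 + 23 + 13 + 25 + 20) / 7 = 20.7143
UCL_s = B₄·s̄ = 2.089 × 20.7143 = 43.2721

43.272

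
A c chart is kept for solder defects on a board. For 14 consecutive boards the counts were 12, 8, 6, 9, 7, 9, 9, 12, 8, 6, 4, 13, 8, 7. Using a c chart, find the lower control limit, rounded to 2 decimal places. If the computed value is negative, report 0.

0.00

c̄ = (12 + 8 + 6 + 9 + 7 + 9 + 9 + 12 + 8 + 6 + 4 + 13 + 8 + 7) / 14 = 118 / 14 = 8.4286
LCL = c̄ − 3√c̄ = 8.4286 − 3 × 2.9032 = -0.2810 → 0 (cannot be negative)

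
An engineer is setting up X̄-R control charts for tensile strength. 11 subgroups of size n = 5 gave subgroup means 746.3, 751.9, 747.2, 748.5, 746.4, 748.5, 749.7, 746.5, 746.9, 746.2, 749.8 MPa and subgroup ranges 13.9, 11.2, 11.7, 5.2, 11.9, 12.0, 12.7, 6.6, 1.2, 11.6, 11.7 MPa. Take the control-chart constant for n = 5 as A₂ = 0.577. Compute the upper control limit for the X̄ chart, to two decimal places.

X̄̄ = (746.3 + 751.9 + 747.2 + 748.5 + 746.4 + 748.5 + 749.7 + 746.5 + 746.9 + 746.2 + 749.8) / 11 = 8227.9000 / 11 = 747.9909
R̄ = (13.9 + 11.2 + 11.7 + 5.2 + 11.9 + 12.0 + 12.7 + 6.6 + 1.2 + 11.6 + 11.7) / 11 = 109.7000 / 11 = 9.9727
UCL = X̄̄ + A₂·R̄ = 747.9909 + 0.577 × 9.9727 = 753.7452

753.75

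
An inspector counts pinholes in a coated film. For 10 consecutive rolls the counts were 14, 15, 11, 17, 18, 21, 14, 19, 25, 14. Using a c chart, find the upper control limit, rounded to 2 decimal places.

c̄ = (14 + 15 + 11 + 17 + 18 + 21 + 14 + 19 + 25 + 14) / 10 = 168 / 10 = 16.8000
UCL = c̄ + 3√c̄ = 16.8000 + 3 × √16.8000 = 16.8000 + 3 × 4.0988 = 29.0963

29.10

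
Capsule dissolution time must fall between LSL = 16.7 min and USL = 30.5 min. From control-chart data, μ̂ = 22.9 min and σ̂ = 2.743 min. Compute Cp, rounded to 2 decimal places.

0.84

Cp = (USL − LSL) / (6σ̂) = (30.5 − 16.7) / (6 × 2.743) = 13.8000 / 16.4580 = 0.8385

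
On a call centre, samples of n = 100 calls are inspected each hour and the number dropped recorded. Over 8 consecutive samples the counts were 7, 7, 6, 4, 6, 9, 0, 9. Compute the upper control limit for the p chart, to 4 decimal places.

p̄ = Σdᵢ / (k·n) = 48 / (8 × 100) = 0.06000
UCL = p̄ + 3·√(p̄(1−p̄)/n) = 0.06000 + 3 × √(0.06000×0.94000/100) = 0.06000 + 3 × 0.02375 = 0.13125

0.1312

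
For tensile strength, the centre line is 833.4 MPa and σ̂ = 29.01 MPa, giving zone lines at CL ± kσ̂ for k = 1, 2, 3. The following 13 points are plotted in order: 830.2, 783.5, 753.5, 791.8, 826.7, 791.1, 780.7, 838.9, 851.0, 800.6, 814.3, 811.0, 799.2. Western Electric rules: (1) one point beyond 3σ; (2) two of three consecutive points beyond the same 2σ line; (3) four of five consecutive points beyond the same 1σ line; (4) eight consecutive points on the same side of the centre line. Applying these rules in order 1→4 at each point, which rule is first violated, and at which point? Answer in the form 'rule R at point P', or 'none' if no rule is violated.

rule 3 at point 6

Zone of each point (C = within 1σ̂, B = 1σ̂–2σ̂, A = 2σ̂–3σ̂, * = beyond 3σ̂; sign = side of CL): 1:-C, 2:-B, 3:-A, 4:-B, 5:-C, 6:-B, 7:-B, 8:+C, 9:+C, 10:-B, 11:-C, 12:-C, 13:-B
Rule 3 (four of five consecutive points beyond the same 1σ limit) is satisfied at point 6.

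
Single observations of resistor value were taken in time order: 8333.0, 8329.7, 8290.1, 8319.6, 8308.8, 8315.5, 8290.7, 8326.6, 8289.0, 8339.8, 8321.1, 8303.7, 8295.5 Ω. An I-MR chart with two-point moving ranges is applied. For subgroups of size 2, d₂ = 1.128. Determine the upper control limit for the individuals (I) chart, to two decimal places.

X̄ = (8333.0 + 8329.7 + 8290.1 + 8319.6 + 8308.8 + 8315.5 + 8290.7 + 8326.6 + 8289.0 + 8339.8 + 8321.1 + 8303.7 + 8295.5) / 13 = 8312.5462
Moving ranges: 3.3, 39.6, 29.5, 10.8, 6.7, 24.8, 35.9, 37.6, 50.8, 18.7, 17.4, 8.2; M̄R̄ = 283.3000 / 12 = 23.6083
UCL = X̄ + 3·M̄R̄/d₂ = 8312.5462 + 3 × 23.6083 / 1.128 = 8375.3343

8375.33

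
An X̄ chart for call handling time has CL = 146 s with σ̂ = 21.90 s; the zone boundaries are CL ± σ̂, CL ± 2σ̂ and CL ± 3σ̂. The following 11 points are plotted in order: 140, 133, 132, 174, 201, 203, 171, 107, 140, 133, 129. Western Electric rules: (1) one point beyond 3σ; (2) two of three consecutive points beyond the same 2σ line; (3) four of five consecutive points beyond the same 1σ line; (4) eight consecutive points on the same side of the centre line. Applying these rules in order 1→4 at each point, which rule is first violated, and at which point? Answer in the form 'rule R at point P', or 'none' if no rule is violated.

Zone of each point (C = within 1σ̂, B = 1σ̂–2σ̂, A = 2σ̂–3σ̂, * = beyond 3σ̂; sign = side of CL): 1:-C, 2:-C, 3:-C, 4:+B, 5:+A, 6:+A, 7:+B, 8:-B, 9:-C, 10:-C, 11:-C
Rule 2 (two of three consecutive points beyond the same 2σ limit) is satisfied at point 6.

rule 2 at point 6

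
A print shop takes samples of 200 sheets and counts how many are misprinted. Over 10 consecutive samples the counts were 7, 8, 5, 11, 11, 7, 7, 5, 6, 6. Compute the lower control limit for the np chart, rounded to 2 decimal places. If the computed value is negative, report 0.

p̄ = Σdᵢ / (k·n) = 73 / (10 × 200) = 0.03650
LCL = np̄ − 3·√(np̄(1−p̄)) = 7.3000 − 3 × 2.6521 = -0.6563 → 0 (negative, so LCL = 0)

0.00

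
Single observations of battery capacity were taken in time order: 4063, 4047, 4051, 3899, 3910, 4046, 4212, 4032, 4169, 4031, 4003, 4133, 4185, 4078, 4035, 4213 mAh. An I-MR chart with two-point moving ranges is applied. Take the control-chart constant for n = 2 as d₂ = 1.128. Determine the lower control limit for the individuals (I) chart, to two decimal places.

3807.13

X̄ = (4063 + 4047 + 4051 + 3899 + 3910 + 4046 + 4212 + 4032 + 4169 + 4031 + 4003 + 4133 + 4185 + 4078 + 4035 + 4213) / 16 = 4069.1875
Moving ranges: 16, 4, 152, 11, 136, 166, 180, 137, 138, 28, 130, 52, 107, 43, 178; M̄R̄ = 1478.0000 / 15 = 98.5333
LCL = X̄ − 3·M̄R̄/d₂ = 4069.1875 − 3 × 98.5333 / 1.128 = 3807.1308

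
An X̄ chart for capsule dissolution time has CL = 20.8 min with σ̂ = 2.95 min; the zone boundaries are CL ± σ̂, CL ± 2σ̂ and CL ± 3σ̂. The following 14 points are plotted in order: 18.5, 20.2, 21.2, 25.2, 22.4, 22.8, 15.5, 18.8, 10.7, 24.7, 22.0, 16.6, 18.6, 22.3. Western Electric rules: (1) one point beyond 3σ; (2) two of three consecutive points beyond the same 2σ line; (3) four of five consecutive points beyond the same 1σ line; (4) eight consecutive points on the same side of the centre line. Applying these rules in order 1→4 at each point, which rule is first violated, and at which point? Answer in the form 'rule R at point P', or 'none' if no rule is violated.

Zone of each point (C = within 1σ̂, B = 1σ̂–2σ̂, A = 2σ̂–3σ̂, * = beyond 3σ̂; sign = side of CL): 1:-C, 2:-C, 3:+C, 4:+B, 5:+C, 6:+C, 7:-B, 8:-C, 9:-*, 10:+B, 11:+C, 12:-B, 13:-C, 14:+C
Rule 1 (one point beyond the 3σ limits) is satisfied at point 9.

rule 1 at point 9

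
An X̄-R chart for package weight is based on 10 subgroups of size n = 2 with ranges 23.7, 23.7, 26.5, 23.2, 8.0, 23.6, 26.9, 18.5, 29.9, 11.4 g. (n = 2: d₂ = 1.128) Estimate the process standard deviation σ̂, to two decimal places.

R̄ = (23.7 + 23.7 + 26.5 + 23.2 + 8.0 + 23.6 + 26.9 + 18.5 + 29.9 + 11.4) / 10 = 21.5400
σ̂ = R̄ / d₂ = 21.5400 / 1.128 = 19.0957

19.10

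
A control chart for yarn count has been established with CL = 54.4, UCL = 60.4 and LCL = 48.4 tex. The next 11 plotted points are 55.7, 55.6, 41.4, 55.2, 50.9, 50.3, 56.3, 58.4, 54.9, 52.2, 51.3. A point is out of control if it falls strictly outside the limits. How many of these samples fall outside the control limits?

Compare each point to [48.4, 60.4]: sample 3 = 41.4 < LCL.

1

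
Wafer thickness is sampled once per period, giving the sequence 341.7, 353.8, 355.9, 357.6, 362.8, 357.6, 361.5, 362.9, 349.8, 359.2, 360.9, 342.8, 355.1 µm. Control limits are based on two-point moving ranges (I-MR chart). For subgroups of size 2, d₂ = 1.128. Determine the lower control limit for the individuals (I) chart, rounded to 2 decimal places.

X̄ = (341.7 + 353.8 + 355.9 + 357.6 + 362.8 + 357.6 + 361.5 + 362.9 + 349.8 + 359.2 + 360.9 + 342.8 + 355.1) / 13 = 355.5077
Moving ranges: 12.1, 2.1, 1.7, 5.2, 5.2, 3.9, 1.4, 13.1, 9.4, 1.7, 18.1, 12.3; M̄R̄ = 86.2000 / 12 = 7.1833
LCL = X̄ − 3·M̄R̄/d₂ = 355.5077 − 3 × 7.1833 / 1.128 = 336.4031

336.40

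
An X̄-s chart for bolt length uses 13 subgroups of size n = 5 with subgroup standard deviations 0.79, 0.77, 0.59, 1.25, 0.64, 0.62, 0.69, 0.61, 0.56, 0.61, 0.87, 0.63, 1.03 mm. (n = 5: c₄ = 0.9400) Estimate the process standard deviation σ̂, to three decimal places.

s̄ = (0.79 + 0.77 + 0.59 + 1.25 + 0.64 + 0.62 + 0.69 + 0.61 + 0.56 + 0.61 + 0.87 + 0.63 + 1.03) / 13 = 0.7431
σ̂ = s̄ / c₄ = 0.7431 / 0.9400 = 0.7905

0.791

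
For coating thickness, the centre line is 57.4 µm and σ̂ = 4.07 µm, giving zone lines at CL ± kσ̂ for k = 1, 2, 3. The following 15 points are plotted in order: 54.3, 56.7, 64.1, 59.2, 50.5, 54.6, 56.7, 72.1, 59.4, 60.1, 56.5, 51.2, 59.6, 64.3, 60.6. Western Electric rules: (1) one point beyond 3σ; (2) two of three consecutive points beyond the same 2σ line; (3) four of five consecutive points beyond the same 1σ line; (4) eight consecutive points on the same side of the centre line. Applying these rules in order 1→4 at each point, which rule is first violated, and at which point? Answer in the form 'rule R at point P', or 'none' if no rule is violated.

Zone of each point (C = within 1σ̂, B = 1σ̂–2σ̂, A = 2σ̂–3σ̂, * = beyond 3σ̂; sign = side of CL): 1:-C, 2:-C, 3:+B, 4:+C, 5:-B, 6:-C, 7:-C, 8:+*, 9:+C, 10:+C, 11:-C, 12:-B, 13:+C, 14:+B, 15:+C
Rule 1 (one point beyond the 3σ limits) is satisfied at point 8.

rule 1 at point 8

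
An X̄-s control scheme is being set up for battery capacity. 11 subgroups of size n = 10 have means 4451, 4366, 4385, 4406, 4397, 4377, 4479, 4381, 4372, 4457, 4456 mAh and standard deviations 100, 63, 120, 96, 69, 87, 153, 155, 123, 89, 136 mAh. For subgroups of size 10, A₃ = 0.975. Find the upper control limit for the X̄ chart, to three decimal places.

X̄̄ = (4451 + 4366 + 4385 + 4406 + 4397 + 4377 + 4479 + 4381 + 4372 + 4457 + 4456) / 11 = 4411.5455
s̄ = (100 + 63 + 120 + 96 + 69 + 87 + 153 + 155 + 123 + 89 + 136) / 11 = 108.2727
UCL = X̄̄ + A₃·s̄ = 4411.5455 + 0.975 × 108.2727 = 4517.1114

4517.111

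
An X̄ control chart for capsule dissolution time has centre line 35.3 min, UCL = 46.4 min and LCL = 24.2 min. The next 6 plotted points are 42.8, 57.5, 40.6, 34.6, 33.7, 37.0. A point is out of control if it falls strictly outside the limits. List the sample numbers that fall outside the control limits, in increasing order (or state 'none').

Compare each point to [24.2, 46.4]: sample 2 = 57.5 > UCL.

2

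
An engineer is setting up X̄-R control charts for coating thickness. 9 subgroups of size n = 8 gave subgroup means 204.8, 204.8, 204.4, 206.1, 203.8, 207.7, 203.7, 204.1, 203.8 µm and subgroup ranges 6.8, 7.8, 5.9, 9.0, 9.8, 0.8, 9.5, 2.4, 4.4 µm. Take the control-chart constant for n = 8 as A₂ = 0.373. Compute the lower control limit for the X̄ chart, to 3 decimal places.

202.463

X̄̄ = (204.8 + 204.8 + 204.4 + 206.1 + 203.8 + 207.7 + 203.7 + 204.1 + 203.8) / 9 = 1843.2000 / 9 = 204.8000
R̄ = (6.8 + 7.8 + 5.9 + 9.0 + 9.8 + 0.8 + 9.5 + 2.4 + 4.4) / 9 = 56.4000 / 9 = 6.2667
LCL = X̄̄ − A₂·R̄ = 204.8000 − 0.373 × 6.2667 = 202.4625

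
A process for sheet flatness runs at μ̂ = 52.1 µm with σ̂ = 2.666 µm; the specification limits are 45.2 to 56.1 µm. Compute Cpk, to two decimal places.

0.50

Cpu = (USL − μ̂) / (3σ̂) = (56.1 − 52.1) / (3 × 2.666) = 0.5001; Cpl = (μ̂ − LSL) / (3σ̂) = (52.1 − 45.2) / (3 × 2.666) = 0.8627; Cpk = min(Cpu, Cpl) = 0.5001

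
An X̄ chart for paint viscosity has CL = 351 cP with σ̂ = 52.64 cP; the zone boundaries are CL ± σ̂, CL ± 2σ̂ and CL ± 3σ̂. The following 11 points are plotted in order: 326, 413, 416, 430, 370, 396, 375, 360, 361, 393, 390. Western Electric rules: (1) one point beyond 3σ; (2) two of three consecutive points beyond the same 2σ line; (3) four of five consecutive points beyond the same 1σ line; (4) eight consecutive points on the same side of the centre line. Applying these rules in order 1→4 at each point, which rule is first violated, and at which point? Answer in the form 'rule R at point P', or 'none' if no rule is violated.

rule 4 at point 9

Zone of each point (C = within 1σ̂, B = 1σ̂–2σ̂, A = 2σ̂–3σ̂, * = beyond 3σ̂; sign = side of CL): 1:-C, 2:+B, 3:+B, 4:+B, 5:+C, 6:+C, 7:+C, 8:+C, 9:+C, 10:+C, 11:+C
Rule 4 (eight consecutive points on the same side of the centre line) is satisfied at point 9.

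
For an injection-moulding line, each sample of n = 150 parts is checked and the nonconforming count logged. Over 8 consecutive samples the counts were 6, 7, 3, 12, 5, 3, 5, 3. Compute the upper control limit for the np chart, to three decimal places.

p̄ = Σdᵢ / (k·n) = 44 / (8 × 150) = 0.03667
UCL = np̄ + 3·√(np̄(1−p̄)) = 5.5000 + 3 × √(5.5000×0.96333) = 5.5000 + 3 × 2.3018 = 12.4054

12.405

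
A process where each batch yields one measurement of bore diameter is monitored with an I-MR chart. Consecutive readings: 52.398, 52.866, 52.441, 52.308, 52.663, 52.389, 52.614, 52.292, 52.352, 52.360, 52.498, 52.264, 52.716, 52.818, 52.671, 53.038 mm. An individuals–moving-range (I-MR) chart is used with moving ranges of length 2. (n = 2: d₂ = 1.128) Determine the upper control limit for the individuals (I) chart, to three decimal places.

53.201

X̄ = (52.398 + 52.866 + 52.441 + 52.308 + 52.663 + 52.389 + 52.614 + 52.292 + 52.352 + 52.360 + 52.498 + 52.264 + 52.716 + 52.818 + 52.671 + 53.038) / 16 = 52.5430
Moving ranges: 0.468, 0.425, 0.133, 0.355, 0.274, 0.225, 0.322, 0.060, 0.008, 0.138, 0.234, 0.452, 0.102, 0.147, 0.367; M̄R̄ = 3.7100 / 15 = 0.2473
UCL = X̄ + 3·M̄R̄/d₂ = 52.5430 + 3 × 0.2473 / 1.128 = 53.2008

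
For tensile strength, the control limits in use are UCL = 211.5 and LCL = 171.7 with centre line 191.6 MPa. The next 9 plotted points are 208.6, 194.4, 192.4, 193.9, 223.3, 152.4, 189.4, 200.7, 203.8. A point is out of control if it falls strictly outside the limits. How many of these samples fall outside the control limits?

2

Compare each point to [171.7, 211.5]: sample 5 = 223.3 > UCL; sample 6 = 152.4 < LCL.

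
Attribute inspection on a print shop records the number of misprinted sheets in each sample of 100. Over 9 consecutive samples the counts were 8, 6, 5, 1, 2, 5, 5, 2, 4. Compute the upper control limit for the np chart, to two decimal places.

p̄ = Σdᵢ / (k·n) = 38 / (9 × 100) = 0.04222
UCL = np̄ + 3·√(np̄(1−p̄)) = 4.2222 + 3 × √(4.2222×0.95778) = 4.2222 + 3 × 2.0110 = 10.2551

10.26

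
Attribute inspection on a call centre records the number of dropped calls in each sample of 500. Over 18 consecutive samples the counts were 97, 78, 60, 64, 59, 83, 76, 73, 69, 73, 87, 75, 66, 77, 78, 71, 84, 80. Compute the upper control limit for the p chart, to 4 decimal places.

0.1979

p̄ = Σdᵢ / (k·n) = 1350 / (18 × 500) = 0.15000
UCL = p̄ + 3·√(p̄(1−p̄)/n) = 0.15000 + 3 × √(0.15000×0.85000/500) = 0.15000 + 3 × 0.01597 = 0.19791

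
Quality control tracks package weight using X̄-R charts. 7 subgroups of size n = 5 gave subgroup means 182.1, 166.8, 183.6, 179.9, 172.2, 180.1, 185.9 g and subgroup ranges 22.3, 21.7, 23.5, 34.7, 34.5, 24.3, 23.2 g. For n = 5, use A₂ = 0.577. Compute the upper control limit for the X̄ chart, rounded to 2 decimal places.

X̄̄ = (182.1 + 166.8 + 183.6 + 179.9 + 172.2 + 180.1 + 185.9) / 7 = 1250.6000 / 7 = 178.6571
R̄ = (22.3 + 21.7 + 23.5 + 34.7 + 34.5 + 24.3 + 23.2) / 7 = 184.2000 / 7 = 26.3143
UCL = X̄̄ + A₂·R̄ = 178.6571 + 0.577 × 26.3143 = 193.8405

193.84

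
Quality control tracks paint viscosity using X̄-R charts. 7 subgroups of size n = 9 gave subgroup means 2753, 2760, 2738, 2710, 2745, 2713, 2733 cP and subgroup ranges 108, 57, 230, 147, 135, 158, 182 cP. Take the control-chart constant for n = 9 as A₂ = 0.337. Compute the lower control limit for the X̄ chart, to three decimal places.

2687.039

X̄̄ = (2753 + 2760 + 2738 + 2710 + 2745 + 2713 + 2733) / 7 = 19152.0000 / 7 = 2736.0000
R̄ = (108 + 57 + 230 + 147 + 135 + 158 + 182) / 7 = 1017.0000 / 7 = 145.2857
LCL = X̄̄ − A₂·R̄ = 2736.0000 − 0.337 × 145.2857 = 2687.0387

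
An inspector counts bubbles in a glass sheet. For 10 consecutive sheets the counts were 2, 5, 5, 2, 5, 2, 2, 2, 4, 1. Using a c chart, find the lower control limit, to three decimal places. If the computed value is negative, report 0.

c̄ = (2 + 5 + 5 + 2 + 5 + 2 + 2 + 2 + 4 + 1) / 10 = 30 / 10 = 3.0000
LCL = c̄ − 3√c̄ = 3.0000 − 3 × 1.7321 = -2.1962 → 0 (cannot be negative)

0.000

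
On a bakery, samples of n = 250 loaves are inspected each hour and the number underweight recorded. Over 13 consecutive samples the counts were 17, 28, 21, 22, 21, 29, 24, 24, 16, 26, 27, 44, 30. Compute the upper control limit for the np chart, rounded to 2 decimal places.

p̄ = Σdᵢ / (k·n) = 329 / (13 × 250) = 0.10123
UCL = np̄ + 3·√(np̄(1−p̄)) = 25.3077 + 3 × √(25.3077×0.89877) = 25.3077 + 3 × 4.7693 = 39.6155

39.62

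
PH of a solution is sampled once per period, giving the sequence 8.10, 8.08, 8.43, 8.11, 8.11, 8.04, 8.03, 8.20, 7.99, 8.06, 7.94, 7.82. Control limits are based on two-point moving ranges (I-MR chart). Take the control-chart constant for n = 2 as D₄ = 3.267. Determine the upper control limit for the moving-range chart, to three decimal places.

0.434

Moving ranges: 0.02, 0.35, 0.32, 0.00, 0.07, 0.01, 0.17, 0.21, 0.07, 0.12, 0.12; M̄R̄ = 1.4600 / 11 = 0.1327
UCL_MR = D₄·M̄R̄ = 3.267 × 0.1327 = 0.4336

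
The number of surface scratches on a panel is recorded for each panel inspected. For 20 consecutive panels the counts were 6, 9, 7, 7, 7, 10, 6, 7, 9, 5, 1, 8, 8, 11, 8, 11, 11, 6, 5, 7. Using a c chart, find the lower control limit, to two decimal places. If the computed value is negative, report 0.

c̄ = (6 + 9 + 7 + 7 + 7 + 10 + 6 + 7 + 9 + 5 + 1 + 8 + 8 + 11 + 8 + 11 + 11 + 6 + 5 + 7) / 20 = 149 / 20 = 7.4500
LCL = c̄ − 3√c̄ = 7.4500 − 3 × 2.7295 = -0.7384 → 0 (cannot be negative)

0.00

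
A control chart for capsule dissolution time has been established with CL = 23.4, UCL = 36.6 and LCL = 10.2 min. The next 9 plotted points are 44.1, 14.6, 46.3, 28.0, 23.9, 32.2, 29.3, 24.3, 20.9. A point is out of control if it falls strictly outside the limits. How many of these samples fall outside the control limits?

Compare each point to [10.2, 36.6]: sample 1 = 44.1 > UCL; sample 3 = 46.3 > UCL.

2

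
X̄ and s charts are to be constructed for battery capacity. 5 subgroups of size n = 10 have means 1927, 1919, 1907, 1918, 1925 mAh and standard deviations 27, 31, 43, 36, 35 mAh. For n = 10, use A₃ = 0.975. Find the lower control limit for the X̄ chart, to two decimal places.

1885.66

X̄̄ = (1927 + 1919 + 1907 + 1918 + 1925) / 5 = 1919.2000
s̄ = (27 + 31 + 43 + 36 + 35) / 5 = 34.4000
LCL = X̄̄ − A₃·s̄ = 1919.2000 − 0.975 × 34.4000 = 1885.6600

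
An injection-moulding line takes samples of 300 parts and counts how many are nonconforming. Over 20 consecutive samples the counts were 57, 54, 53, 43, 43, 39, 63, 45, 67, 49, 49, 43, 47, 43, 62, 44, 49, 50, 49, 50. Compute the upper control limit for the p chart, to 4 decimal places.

0.2310

p̄ = Σdᵢ / (k·n) = 999 / (20 × 300) = 0.16650
UCL = p̄ + 3·√(p̄(1−p̄)/n) = 0.16650 + 3 × √(0.16650×0.83350/300) = 0.16650 + 3 × 0.02151 = 0.23102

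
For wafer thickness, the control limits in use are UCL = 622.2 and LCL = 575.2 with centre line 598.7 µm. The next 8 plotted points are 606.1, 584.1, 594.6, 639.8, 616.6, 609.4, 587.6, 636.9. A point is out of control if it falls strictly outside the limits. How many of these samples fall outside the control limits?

Compare each point to [575.2, 622.2]: sample 4 = 639.8 > UCL; sample 8 = 636.9 > UCL.

2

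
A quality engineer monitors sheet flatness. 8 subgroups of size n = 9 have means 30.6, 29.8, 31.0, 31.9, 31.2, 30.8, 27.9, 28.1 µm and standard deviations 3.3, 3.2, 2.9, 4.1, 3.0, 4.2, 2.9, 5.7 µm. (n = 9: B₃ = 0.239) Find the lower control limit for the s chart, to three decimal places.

s̄ = (3.3 + 3.2 + 2.9 + 4.1 + 3.0 + 4.2 + 2.9 + 5.7) / 8 = 3.6625
LCL_s = B₃·s̄ = 0.239 × 3.6625 = 0.8753

0.875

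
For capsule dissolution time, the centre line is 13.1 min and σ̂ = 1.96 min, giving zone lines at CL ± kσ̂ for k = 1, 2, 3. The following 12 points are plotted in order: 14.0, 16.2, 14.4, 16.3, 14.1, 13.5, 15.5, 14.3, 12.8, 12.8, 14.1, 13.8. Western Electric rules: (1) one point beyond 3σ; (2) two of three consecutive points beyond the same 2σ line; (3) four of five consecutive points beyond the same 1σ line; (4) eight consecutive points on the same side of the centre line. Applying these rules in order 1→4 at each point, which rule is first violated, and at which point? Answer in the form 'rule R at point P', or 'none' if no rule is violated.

rule 4 at point 8

Zone of each point (C = within 1σ̂, B = 1σ̂–2σ̂, A = 2σ̂–3σ̂, * = beyond 3σ̂; sign = side of CL): 1:+C, 2:+B, 3:+C, 4:+B, 5:+C, 6:+C, 7:+B, 8:+C, 9:-C, 10:-C, 11:+C, 12:+C
Rule 4 (eight consecutive points on the same side of the centre line) is satisfied at point 8.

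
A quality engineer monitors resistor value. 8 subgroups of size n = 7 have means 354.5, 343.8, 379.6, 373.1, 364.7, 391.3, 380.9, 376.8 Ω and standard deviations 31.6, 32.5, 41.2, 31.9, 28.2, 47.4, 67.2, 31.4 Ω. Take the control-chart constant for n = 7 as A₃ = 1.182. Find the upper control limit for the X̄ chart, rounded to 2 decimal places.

X̄̄ = (354.5 + 343.8 + 379.6 + 373.1 + 364.7 + 391.3 + 380.9 + 376.8) / 8 = 370.5875
s̄ = (31.6 + 32.5 + 41.2 + 31.9 + 28.2 + 47.4 + 67.2 + 31.4) / 8 = 38.9250
UCL = X̄̄ + A₃·s̄ = 370.5875 + 1.182 × 38.9250 = 416.5968

416.60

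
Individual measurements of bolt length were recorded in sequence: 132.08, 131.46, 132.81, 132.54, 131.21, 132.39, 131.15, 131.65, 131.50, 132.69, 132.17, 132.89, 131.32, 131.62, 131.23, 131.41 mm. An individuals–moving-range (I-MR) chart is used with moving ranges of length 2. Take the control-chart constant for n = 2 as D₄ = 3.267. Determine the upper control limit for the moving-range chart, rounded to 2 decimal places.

2.51

Moving ranges: 0.62, 1.35, 0.27, 1.33, 1.18, 1.24, 0.50, 0.15, 1.19, 0.52, 0.72, 1.57, 0.30, 0.39, 0.18; M̄R̄ = 11.5100 / 15 = 0.7673
UCL_MR = D₄·M̄R̄ = 3.267 × 0.7673 = 2.5069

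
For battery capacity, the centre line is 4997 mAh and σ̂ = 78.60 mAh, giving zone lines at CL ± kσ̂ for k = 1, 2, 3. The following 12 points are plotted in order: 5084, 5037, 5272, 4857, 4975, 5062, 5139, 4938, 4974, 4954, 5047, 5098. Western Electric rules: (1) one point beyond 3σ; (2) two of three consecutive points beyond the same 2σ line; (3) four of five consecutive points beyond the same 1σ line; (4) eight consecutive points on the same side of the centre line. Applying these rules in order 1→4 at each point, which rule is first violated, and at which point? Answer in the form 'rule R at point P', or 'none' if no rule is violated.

rule 1 at point 3

Zone of each point (C = within 1σ̂, B = 1σ̂–2σ̂, A = 2σ̂–3σ̂, * = beyond 3σ̂; sign = side of CL): 1:+B, 2:+C, 3:+*, 4:-B, 5:-C, 6:+C, 7:+B, 8:-C, 9:-C, 10:-C, 11:+C, 12:+B
Rule 1 (one point beyond the 3σ limits) is satisfied at point 3.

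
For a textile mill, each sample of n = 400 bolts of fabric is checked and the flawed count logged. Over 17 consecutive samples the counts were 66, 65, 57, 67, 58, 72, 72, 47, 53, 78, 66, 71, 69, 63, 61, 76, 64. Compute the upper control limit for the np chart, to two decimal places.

87.13

p̄ = Σdᵢ / (k·n) = 1105 / (17 × 400) = 0.16250
UCL = np̄ + 3·√(np̄(1−p̄)) = 65.0000 + 3 × √(65.0000×0.83750) = 65.0000 + 3 × 7.3782 = 87.1345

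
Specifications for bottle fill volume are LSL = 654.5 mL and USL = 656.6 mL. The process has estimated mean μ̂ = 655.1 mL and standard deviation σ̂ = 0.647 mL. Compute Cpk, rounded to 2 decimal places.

0.31

Cpu = (USL − μ̂) / (3σ̂) = (656.6 − 655.1) / (3 × 0.647) = 0.7728; Cpl = (μ̂ − LSL) / (3σ̂) = (655.1 − 654.5) / (3 × 0.647) = 0.3091; Cpk = min(Cpu, Cpl) = 0.3091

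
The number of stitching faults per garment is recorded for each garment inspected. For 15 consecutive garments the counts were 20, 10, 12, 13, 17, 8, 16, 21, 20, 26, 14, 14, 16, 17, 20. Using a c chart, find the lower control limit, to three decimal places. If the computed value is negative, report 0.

c̄ = (20 + 10 + 12 + 13 + 17 + 8 + 16 + 21 + 20 + 26 + 14 + 14 + 16 + 17 + 20) / 15 = 244 / 15 = 16.2667
LCL = c̄ − 3√c̄ = 16.2667 − 3 × 4.0332 = 4.1671

4.167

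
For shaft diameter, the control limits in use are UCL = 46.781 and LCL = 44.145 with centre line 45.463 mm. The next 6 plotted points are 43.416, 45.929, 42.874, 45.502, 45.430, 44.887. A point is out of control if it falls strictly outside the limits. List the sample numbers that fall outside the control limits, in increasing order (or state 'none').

1, 3

Compare each point to [44.145, 46.781]: sample 1 = 43.416 < LCL; sample 3 = 42.874 < LCL.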